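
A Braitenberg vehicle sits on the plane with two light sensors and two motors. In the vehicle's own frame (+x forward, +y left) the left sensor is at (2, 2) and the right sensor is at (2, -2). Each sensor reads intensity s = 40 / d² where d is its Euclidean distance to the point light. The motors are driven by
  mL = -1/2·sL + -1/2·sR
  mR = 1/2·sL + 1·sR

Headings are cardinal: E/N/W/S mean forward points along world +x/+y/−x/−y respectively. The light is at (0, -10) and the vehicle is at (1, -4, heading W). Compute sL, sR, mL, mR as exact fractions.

left sensor world pos  = (-1, -6); dL² = 17
right sensor world pos = (-1, -2); dR² = 65
sL = 40/17 = 40/17
sR = 40/65 = 8/13
mL = -1/2·sL + -1/2·sR = -328/221
mR = 1/2·sL + 1·sR = 396/221

40/17 8/13 -328/221 396/221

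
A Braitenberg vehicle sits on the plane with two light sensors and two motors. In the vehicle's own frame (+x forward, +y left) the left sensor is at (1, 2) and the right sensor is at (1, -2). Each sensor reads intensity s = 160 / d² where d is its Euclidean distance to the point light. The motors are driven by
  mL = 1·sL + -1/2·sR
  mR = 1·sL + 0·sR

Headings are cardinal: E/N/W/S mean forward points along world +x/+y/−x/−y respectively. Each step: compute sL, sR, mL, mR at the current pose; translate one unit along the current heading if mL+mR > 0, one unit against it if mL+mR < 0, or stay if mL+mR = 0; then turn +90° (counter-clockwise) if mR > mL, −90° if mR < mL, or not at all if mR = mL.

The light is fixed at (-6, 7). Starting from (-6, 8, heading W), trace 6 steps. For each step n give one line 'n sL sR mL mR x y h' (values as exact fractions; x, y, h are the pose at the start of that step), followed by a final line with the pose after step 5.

0 80 16 72 80 -6 8 W
1 160 160/9 1360/9 160 -7 8 S
2 40 40 20 40 -7 7 E
3 32 32 16 32 -6 7 N
4 80 16 72 80 -6 8 W
5 160 160/9 1360/9 160 -7 8 S
final -7 7 E

n=0: pose=(-6,8,W); sL=80, sR=16; mL=72, mR=80; mL+mR=152 → advance +1; mR−mL=8 → turn +1·90°
n=1: pose=(-7,8,S); sL=160, sR=160/9; mL=1360/9, mR=160; mL+mR=2800/9 → advance +1; mR−mL=80/9 → turn +1·90°
n=2: pose=(-7,7,E); sL=40, sR=40; mL=20, mR=40; mL+mR=60 → advance +1; mR−mL=20 → turn +1·90°
n=3: pose=(-6,7,N); sL=32, sR=32; mL=16, mR=32; mL+mR=48 → advance +1; mR−mL=16 → turn +1·90°
n=4: pose=(-6,8,W); sL=80, sR=16; mL=72, mR=80; mL+mR=152 → advance +1; mR−mL=8 → turn +1·90°
n=5: pose=(-7,8,S); sL=160, sR=160/9; mL=1360/9, mR=160; mL+mR=2800/9 → advance +1; mR−mL=80/9 → turn +1·90°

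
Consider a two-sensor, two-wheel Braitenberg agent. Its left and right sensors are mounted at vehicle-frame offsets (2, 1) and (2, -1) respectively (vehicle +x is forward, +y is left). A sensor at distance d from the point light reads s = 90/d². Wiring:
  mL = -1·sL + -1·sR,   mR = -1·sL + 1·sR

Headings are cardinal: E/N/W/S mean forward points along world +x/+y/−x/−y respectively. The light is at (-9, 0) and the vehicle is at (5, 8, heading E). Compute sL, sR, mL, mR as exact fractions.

90/337 18/61 -11556/20557 576/20557

left sensor world pos  = (7, 9); dL² = 337
right sensor world pos = (7, 7); dR² = 305
sL = 90/337 = 90/337
sR = 90/305 = 18/61
mL = -1·sL + -1·sR = -11556/20557
mR = -1·sL + 1·sR = 576/20557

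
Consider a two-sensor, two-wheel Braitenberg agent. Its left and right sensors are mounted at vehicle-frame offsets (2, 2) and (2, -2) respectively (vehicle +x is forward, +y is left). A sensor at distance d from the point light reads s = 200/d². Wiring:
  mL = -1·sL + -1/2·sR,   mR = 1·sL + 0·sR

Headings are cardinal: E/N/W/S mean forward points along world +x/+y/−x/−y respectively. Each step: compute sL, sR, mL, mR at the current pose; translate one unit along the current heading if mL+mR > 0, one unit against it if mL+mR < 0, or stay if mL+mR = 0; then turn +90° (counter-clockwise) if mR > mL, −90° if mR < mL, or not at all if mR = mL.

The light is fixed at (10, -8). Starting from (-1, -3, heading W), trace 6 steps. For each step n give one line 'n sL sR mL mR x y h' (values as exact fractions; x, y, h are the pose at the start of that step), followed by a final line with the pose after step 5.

0 100/89 100/109 -15350/9701 100/89 -1 -3 W
1 200/73 200/153 -37900/11169 200/73 0 -3 S
2 25/16 5/2 -45/16 25/16 0 -2 E
3 200/233 40/29 -10460/6757 200/233 -1 -2 N
4 100/89 100/109 -15350/9701 100/89 -1 -3 W
5 200/73 200/153 -37900/11169 200/73 0 -3 S
final 0 -2 E

n=0: pose=(-1,-3,W); sL=100/89, sR=100/109; mL=-15350/9701, mR=100/89; mL+mR=-50/109 → advance -1; mR−mL=26250/9701 → turn +1·90°
n=1: pose=(0,-3,S); sL=200/73, sR=200/153; mL=-37900/11169, mR=200/73; mL+mR=-100/153 → advance -1; mR−mL=68500/11169 → turn +1·90°
n=2: pose=(0,-2,E); sL=25/16, sR=5/2; mL=-45/16, mR=25/16; mL+mR=-5/4 → advance -1; mR−mL=35/8 → turn +1·90°
n=3: pose=(-1,-2,N); sL=200/233, sR=40/29; mL=-10460/6757, mR=200/233; mL+mR=-20/29 → advance -1; mR−mL=16260/6757 → turn +1·90°
n=4: pose=(-1,-3,W); sL=100/89, sR=100/109; mL=-15350/9701, mR=100/89; mL+mR=-50/109 → advance -1; mR−mL=26250/9701 → turn +1·90°
n=5: pose=(0,-3,S); sL=200/73, sR=200/153; mL=-37900/11169, mR=200/73; mL+mR=-100/153 → advance -1; mR−mL=68500/11169 → turn +1·90°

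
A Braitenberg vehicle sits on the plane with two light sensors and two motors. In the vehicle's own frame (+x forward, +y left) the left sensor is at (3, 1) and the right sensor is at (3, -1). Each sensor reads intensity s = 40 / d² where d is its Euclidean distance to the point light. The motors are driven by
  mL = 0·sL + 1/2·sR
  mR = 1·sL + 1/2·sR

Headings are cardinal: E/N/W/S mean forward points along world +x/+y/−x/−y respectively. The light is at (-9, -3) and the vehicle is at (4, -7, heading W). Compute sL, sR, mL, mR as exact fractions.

8/25 40/109 20/109 1372/2725

left sensor world pos  = (1, -8); dL² = 125
right sensor world pos = (1, -6); dR² = 109
sL = 40/125 = 8/25
sR = 40/109 = 40/109
mL = 0·sL + 1/2·sR = 20/109
mR = 1·sL + 1/2·sR = 1372/2725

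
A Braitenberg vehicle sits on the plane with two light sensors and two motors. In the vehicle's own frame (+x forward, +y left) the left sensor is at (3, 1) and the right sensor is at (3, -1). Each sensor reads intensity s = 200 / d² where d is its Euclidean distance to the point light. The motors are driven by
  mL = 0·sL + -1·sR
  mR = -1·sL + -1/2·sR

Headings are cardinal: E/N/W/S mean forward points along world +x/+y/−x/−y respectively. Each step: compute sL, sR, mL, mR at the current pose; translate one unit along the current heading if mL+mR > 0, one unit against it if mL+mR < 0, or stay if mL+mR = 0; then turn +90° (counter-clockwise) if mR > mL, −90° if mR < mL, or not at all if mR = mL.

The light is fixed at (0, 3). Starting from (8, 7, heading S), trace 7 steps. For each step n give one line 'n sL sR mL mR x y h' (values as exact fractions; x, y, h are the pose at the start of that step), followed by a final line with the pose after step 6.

n=0: pose=(8,7,S); sL=100/41, sR=4; mL=-4, mR=-182/41; mL+mR=-346/41 → advance -1; mR−mL=-18/41 → turn -1·90°
n=1: pose=(8,8,W); sL=200/41, sR=200/61; mL=-200/61, mR=-16300/2501; mL+mR=-24500/2501 → advance -1; mR−mL=-8100/2501 → turn -1·90°
n=2: pose=(9,8,N); sL=25/16, sR=50/41; mL=-50/41, mR=-1425/656; mL+mR=-2225/656 → advance -1; mR−mL=-625/656 → turn -1·90°
n=3: pose=(9,7,E); sL=200/169, sR=200/153; mL=-200/153, mR=-47500/25857; mL+mR=-27100/8619 → advance -1; mR−mL=-13700/25857 → turn -1·90°
n=4: pose=(8,7,S); sL=100/41, sR=4; mL=-4, mR=-182/41; mL+mR=-346/41 → advance -1; mR−mL=-18/41 → turn -1·90°
n=5: pose=(8,8,W); sL=200/41, sR=200/61; mL=-200/61, mR=-16300/2501; mL+mR=-24500/2501 → advance -1; mR−mL=-8100/2501 → turn -1·90°
n=6: pose=(9,8,N); sL=25/16, sR=50/41; mL=-50/41, mR=-1425/656; mL+mR=-2225/656 → advance -1; mR−mL=-625/656 → turn -1·90°

0 100/41 4 -4 -182/41 8 7 S
1 200/41 200/61 -200/61 -16300/2501 8 8 W
2 25/16 50/41 -50/41 -1425/656 9 8 N
3 200/169 200/153 -200/153 -47500/25857 9 7 E
4 100/41 4 -4 -182/41 8 7 S
5 200/41 200/61 -200/61 -16300/2501 8 8 W
6 25/16 50/41 -50/41 -1425/656 9 8 N
final 9 7 E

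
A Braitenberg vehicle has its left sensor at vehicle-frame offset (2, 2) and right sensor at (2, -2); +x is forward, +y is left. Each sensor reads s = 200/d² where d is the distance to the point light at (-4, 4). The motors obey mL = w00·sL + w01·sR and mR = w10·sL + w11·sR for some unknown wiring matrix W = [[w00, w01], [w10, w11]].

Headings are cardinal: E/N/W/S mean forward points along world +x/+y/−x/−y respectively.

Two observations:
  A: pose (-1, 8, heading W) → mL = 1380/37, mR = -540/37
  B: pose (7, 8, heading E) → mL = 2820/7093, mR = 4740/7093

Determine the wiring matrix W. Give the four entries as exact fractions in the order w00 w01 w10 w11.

1 -1/2 -1/2 1

obs A: pose=(-1,8,W) → sL=40, sR=200/37, mL=1380/37, mR=-540/37
obs B: pose=(7,8,E) → sL=40/41, sR=200/173, mL=2820/7093, mR=4740/7093
sensor matrix S = [[40, 200/37], [40/41, 200/173]]; det S = 10752000/262441
solve [mL_A; mL_B] = S·[w00; w01] and [mR_A; mR_B] = S·[w10; w11]:
  w00 = 1, w01 = -1/2, w10 = -1/2, w11 = 1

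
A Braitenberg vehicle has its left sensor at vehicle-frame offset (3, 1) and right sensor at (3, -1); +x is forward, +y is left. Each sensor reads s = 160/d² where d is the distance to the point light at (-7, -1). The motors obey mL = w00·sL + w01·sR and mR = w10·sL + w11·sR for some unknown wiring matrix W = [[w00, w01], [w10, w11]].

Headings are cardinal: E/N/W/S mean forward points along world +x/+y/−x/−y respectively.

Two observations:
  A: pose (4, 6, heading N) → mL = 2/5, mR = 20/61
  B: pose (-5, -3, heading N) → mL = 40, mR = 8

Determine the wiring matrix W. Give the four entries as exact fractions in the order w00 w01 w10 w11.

1/2 0 0 1/2

obs A: pose=(4,6,N) → sL=4/5, sR=40/61, mL=2/5, mR=20/61
obs B: pose=(-5,-3,N) → sL=80, sR=16, mL=40, mR=8
sensor matrix S = [[4/5, 40/61], [80, 16]]; det S = -12096/305
solve [mL_A; mL_B] = S·[w00; w01] and [mR_A; mR_B] = S·[w10; w11]:
  w00 = 1/2, w01 = 0, w10 = 0, w11 = 1/2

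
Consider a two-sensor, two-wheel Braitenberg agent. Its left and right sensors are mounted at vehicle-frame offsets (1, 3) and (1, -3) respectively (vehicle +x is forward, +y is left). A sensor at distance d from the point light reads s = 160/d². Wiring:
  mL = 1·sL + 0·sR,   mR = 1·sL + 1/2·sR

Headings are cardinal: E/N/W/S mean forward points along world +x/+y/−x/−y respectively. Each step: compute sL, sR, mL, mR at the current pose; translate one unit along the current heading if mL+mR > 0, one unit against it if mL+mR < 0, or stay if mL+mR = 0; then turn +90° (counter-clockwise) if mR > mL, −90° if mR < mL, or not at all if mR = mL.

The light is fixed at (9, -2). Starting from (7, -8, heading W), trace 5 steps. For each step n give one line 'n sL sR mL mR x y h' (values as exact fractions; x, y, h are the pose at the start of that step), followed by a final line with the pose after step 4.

n=0: pose=(7,-8,W); sL=16/9, sR=80/9; mL=16/9, mR=56/9; mL+mR=8 → advance +1; mR−mL=40/9 → turn +1·90°
n=1: pose=(6,-8,S); sL=160/49, sR=32/17; mL=160/49, mR=3504/833; mL+mR=6224/833 → advance +1; mR−mL=16/17 → turn +1·90°
n=2: pose=(6,-9,E); sL=8, sR=20/13; mL=8, mR=114/13; mL+mR=218/13 → advance +1; mR−mL=10/13 → turn +1·90°
n=3: pose=(7,-9,N); sL=160/61, sR=160/37; mL=160/61, mR=10800/2257; mL+mR=16720/2257 → advance +1; mR−mL=80/37 → turn +1·90°
n=4: pose=(7,-8,W); sL=16/9, sR=80/9; mL=16/9, mR=56/9; mL+mR=8 → advance +1; mR−mL=40/9 → turn +1·90°

0 16/9 80/9 16/9 56/9 7 -8 W
1 160/49 32/17 160/49 3504/833 6 -8 S
2 8 20/13 8 114/13 6 -9 E
3 160/61 160/37 160/61 10800/2257 7 -9 N
4 16/9 80/9 16/9 56/9 7 -8 W
final 6 -8 S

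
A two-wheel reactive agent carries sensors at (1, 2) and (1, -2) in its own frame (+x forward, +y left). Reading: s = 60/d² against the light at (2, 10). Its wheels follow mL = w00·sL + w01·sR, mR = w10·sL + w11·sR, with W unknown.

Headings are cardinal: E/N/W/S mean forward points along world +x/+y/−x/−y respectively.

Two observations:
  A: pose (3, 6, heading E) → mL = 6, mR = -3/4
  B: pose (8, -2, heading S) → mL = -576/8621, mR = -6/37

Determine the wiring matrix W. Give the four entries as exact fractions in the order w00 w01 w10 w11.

1 -1 0 -1/2

obs A: pose=(3,6,E) → sL=15/2, sR=3/2, mL=6, mR=-3/4
obs B: pose=(8,-2,S) → sL=60/233, sR=12/37, mL=-576/8621, mR=-6/37
sensor matrix S = [[15/2, 3/2], [60/233, 12/37]]; det S = 17640/8621
solve [mL_A; mL_B] = S·[w00; w01] and [mR_A; mR_B] = S·[w10; w11]:
  w00 = 1, w01 = -1, w10 = 0, w11 = -1/2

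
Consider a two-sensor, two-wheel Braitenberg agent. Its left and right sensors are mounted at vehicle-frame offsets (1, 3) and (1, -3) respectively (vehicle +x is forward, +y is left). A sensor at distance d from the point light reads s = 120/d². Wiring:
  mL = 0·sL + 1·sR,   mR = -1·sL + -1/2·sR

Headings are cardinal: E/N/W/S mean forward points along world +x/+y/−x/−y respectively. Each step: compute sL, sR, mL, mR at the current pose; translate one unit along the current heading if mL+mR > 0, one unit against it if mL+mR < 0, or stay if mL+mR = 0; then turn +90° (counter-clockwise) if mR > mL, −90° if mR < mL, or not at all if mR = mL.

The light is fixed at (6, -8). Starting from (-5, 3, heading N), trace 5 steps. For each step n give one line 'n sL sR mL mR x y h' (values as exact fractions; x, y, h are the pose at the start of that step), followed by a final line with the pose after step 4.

n=0: pose=(-5,3,N); sL=6/17, sR=15/26; mL=15/26, mR=-567/884; mL+mR=-57/884 → advance -1; mR−mL=-1077/884 → turn -1·90°
n=1: pose=(-5,2,E); sL=120/269, sR=120/149; mL=120/149, mR=-34020/40081; mL+mR=-1740/40081 → advance -1; mR−mL=-66300/40081 → turn -1·90°
n=2: pose=(-6,2,S); sL=20/27, sR=20/51; mL=20/51, mR=-430/459; mL+mR=-250/459 → advance -1; mR−mL=-610/459 → turn -1·90°
n=3: pose=(-6,3,W); sL=120/233, sR=24/73; mL=24/73, mR=-11556/17009; mL+mR=-5964/17009 → advance -1; mR−mL=-17148/17009 → turn -1·90°
n=4: pose=(-5,3,N); sL=6/17, sR=15/26; mL=15/26, mR=-567/884; mL+mR=-57/884 → advance -1; mR−mL=-1077/884 → turn -1·90°

0 6/17 15/26 15/26 -567/884 -5 3 N
1 120/269 120/149 120/149 -34020/40081 -5 2 E
2 20/27 20/51 20/51 -430/459 -6 2 S
3 120/233 24/73 24/73 -11556/17009 -6 3 W
4 6/17 15/26 15/26 -567/884 -5 3 N
final -5 2 E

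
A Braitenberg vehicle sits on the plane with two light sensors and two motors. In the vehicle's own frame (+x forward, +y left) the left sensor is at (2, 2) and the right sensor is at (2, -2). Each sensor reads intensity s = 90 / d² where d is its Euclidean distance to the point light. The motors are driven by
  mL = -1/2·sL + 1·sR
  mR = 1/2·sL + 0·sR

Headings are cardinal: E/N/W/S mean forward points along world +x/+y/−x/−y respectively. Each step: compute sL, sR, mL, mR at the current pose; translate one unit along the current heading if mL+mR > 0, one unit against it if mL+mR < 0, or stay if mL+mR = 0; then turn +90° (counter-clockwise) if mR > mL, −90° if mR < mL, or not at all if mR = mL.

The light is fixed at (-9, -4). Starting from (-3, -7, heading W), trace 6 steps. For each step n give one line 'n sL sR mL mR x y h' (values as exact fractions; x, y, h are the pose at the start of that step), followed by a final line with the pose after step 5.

0 90/41 90/17 2925/697 45/41 -3 -7 W
1 9 9/5 -27/10 9/2 -4 -7 N
2 18/5 10 41/5 9/5 -4 -6 W
3 45/2 5/2 -35/4 45/4 -5 -6 N
4 90/13 18 189/13 45/13 -5 -5 W
5 45 45/13 -495/26 45/2 -6 -5 N
final -6 -4 W

n=0: pose=(-3,-7,W); sL=90/41, sR=90/17; mL=2925/697, mR=45/41; mL+mR=90/17 → advance +1; mR−mL=-2160/697 → turn -1·90°
n=1: pose=(-4,-7,N); sL=9, sR=9/5; mL=-27/10, mR=9/2; mL+mR=9/5 → advance +1; mR−mL=36/5 → turn +1·90°
n=2: pose=(-4,-6,W); sL=18/5, sR=10; mL=41/5, mR=9/5; mL+mR=10 → advance +1; mR−mL=-32/5 → turn -1·90°
n=3: pose=(-5,-6,N); sL=45/2, sR=5/2; mL=-35/4, mR=45/4; mL+mR=5/2 → advance +1; mR−mL=20 → turn +1·90°
n=4: pose=(-5,-5,W); sL=90/13, sR=18; mL=189/13, mR=45/13; mL+mR=18 → advance +1; mR−mL=-144/13 → turn -1·90°
n=5: pose=(-6,-5,N); sL=45, sR=45/13; mL=-495/26, mR=45/2; mL+mR=45/13 → advance +1; mR−mL=540/13 → turn +1·90°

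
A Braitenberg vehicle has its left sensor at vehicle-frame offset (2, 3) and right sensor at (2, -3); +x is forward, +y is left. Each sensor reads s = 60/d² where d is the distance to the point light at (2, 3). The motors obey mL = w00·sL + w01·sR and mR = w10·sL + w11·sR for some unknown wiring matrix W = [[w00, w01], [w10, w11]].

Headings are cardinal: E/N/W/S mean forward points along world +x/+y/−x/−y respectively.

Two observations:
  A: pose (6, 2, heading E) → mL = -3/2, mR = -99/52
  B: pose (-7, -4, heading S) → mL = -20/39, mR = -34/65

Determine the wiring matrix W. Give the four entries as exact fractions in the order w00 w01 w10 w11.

obs A: pose=(6,2,E) → sL=3/2, sR=15/13, mL=-3/2, mR=-99/52
obs B: pose=(-7,-4,S) → sL=20/39, sR=4/15, mL=-20/39, mR=-34/65
sensor matrix S = [[3/2, 15/13], [20/39, 4/15]]; det S = -162/845
solve [mL_A; mL_B] = S·[w00; w01] and [mR_A; mR_B] = S·[w10; w11]:
  w00 = -1, w01 = 0, w10 = -1/2, w11 = -1

-1 0 -1/2 -1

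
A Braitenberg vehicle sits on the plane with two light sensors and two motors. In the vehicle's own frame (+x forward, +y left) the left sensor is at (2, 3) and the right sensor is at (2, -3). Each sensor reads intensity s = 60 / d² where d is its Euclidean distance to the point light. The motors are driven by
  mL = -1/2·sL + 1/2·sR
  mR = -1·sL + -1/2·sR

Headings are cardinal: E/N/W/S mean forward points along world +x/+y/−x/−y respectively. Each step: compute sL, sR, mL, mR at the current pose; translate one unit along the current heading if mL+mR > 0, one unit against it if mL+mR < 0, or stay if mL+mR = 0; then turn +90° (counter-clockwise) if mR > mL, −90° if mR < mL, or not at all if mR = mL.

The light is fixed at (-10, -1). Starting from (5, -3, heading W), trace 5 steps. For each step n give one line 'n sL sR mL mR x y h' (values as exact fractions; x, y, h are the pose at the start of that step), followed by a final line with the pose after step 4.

n=0: pose=(5,-3,W); sL=30/97, sR=6/17; mL=36/1649, mR=-801/1649; mL+mR=-45/97 → advance -1; mR−mL=-837/1649 → turn -1·90°
n=1: pose=(6,-3,N); sL=60/169, sR=60/361; mL=-5760/61009, mR=-26730/61009; mL+mR=-90/169 → advance -1; mR−mL=-20970/61009 → turn -1·90°
n=2: pose=(6,-4,E); sL=5/27, sR=1/6; mL=-1/108, mR=-29/108; mL+mR=-5/18 → advance -1; mR−mL=-7/27 → turn -1·90°
n=3: pose=(5,-4,S); sL=60/349, sR=60/169; mL=5400/58981, mR=-20610/58981; mL+mR=-90/349 → advance -1; mR−mL=-26010/58981 → turn -1·90°
n=4: pose=(5,-3,W); sL=30/97, sR=6/17; mL=36/1649, mR=-801/1649; mL+mR=-45/97 → advance -1; mR−mL=-837/1649 → turn -1·90°

0 30/97 6/17 36/1649 -801/1649 5 -3 W
1 60/169 60/361 -5760/61009 -26730/61009 6 -3 N
2 5/27 1/6 -1/108 -29/108 6 -4 E
3 60/349 60/169 5400/58981 -20610/58981 5 -4 S
4 30/97 6/17 36/1649 -801/1649 5 -3 W
final 6 -3 N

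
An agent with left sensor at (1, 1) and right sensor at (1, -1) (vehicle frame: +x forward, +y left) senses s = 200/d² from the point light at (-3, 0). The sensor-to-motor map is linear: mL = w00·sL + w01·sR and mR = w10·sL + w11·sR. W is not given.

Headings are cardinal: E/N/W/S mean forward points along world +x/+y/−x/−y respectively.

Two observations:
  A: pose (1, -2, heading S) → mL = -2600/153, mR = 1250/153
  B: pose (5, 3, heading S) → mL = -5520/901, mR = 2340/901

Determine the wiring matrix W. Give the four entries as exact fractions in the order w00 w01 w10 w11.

-1 -1 -1/2 1

obs A: pose=(1,-2,S) → sL=100/17, sR=100/9, mL=-2600/153, mR=1250/153
obs B: pose=(5,3,S) → sL=40/17, sR=200/53, mL=-5520/901, mR=2340/901
sensor matrix S = [[100/17, 100/9], [40/17, 200/53]]; det S = -32000/8109
solve [mL_A; mL_B] = S·[w00; w01] and [mR_A; mR_B] = S·[w10; w11]:
  w00 = -1, w01 = -1, w10 = -1/2, w11 = 1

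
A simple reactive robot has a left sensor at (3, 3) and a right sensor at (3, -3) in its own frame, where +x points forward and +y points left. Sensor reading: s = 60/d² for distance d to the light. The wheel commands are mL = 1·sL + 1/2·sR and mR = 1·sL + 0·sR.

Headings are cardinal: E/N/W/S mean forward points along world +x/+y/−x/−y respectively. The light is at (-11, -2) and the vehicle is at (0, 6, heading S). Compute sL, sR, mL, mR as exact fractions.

60/221 60/89 11970/19669 60/221

left sensor world pos  = (3, 3); dL² = 221
right sensor world pos = (-3, 3); dR² = 89
sL = 60/221 = 60/221
sR = 60/89 = 60/89
mL = 1·sL + 1/2·sR = 11970/19669
mR = 1·sL + 0·sR = 60/221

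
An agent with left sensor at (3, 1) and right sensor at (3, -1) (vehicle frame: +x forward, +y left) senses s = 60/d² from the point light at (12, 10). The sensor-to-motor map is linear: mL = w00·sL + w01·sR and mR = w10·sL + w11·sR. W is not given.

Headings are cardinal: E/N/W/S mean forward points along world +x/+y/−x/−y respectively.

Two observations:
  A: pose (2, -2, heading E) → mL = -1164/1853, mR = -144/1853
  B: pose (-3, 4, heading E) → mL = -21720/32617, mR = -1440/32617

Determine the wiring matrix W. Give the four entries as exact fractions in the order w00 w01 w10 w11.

obs A: pose=(2,-2,E) → sL=6/17, sR=30/109, mL=-1164/1853, mR=-144/1853
obs B: pose=(-3,4,E) → sL=60/169, sR=60/193, mL=-21720/32617, mR=-1440/32617
sensor matrix S = [[6/17, 30/109], [60/169, 60/193]]; det S = 725760/60439301
solve [mL_A; mL_B] = S·[w00; w01] and [mR_A; mR_B] = S·[w10; w11]:
  w00 = -1, w01 = -1, w10 = -1, w11 = 1

-1 -1 -1 1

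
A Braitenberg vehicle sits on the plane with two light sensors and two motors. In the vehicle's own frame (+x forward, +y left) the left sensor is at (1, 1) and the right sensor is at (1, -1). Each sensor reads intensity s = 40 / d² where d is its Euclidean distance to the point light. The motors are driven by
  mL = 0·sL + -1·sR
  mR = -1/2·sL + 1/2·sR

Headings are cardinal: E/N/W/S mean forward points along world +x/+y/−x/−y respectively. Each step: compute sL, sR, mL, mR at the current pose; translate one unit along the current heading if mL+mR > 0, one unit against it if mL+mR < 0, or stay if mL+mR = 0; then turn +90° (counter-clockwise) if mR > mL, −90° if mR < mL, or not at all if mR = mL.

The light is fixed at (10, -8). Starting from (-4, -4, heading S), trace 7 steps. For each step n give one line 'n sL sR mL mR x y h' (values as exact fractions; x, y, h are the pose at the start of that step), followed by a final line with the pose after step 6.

n=0: pose=(-4,-4,S); sL=20/89, sR=20/117; mL=-20/117, mR=-280/10413; mL+mR=-2060/10413 → advance -1; mR−mL=500/3471 → turn +1·90°
n=1: pose=(-4,-3,E); sL=8/41, sR=8/37; mL=-8/37, mR=16/1517; mL+mR=-312/1517 → advance -1; mR−mL=344/1517 → turn +1·90°
n=2: pose=(-5,-3,N); sL=10/73, sR=5/29; mL=-5/29, mR=75/4234; mL+mR=-655/4234 → advance -1; mR−mL=805/4234 → turn +1·90°
n=3: pose=(-5,-4,W); sL=8/53, sR=40/281; mL=-40/281, mR=-64/14893; mL+mR=-2184/14893 → advance -1; mR−mL=2056/14893 → turn +1·90°
n=4: pose=(-4,-4,S); sL=20/89, sR=20/117; mL=-20/117, mR=-280/10413; mL+mR=-2060/10413 → advance -1; mR−mL=500/3471 → turn +1·90°
n=5: pose=(-4,-3,E); sL=8/41, sR=8/37; mL=-8/37, mR=16/1517; mL+mR=-312/1517 → advance -1; mR−mL=344/1517 → turn +1·90°
n=6: pose=(-5,-3,N); sL=10/73, sR=5/29; mL=-5/29, mR=75/4234; mL+mR=-655/4234 → advance -1; mR−mL=805/4234 → turn +1·90°

0 20/89 20/117 -20/117 -280/10413 -4 -4 S
1 8/41 8/37 -8/37 16/1517 -4 -3 E
2 10/73 5/29 -5/29 75/4234 -5 -3 N
3 8/53 40/281 -40/281 -64/14893 -5 -4 W
4 20/89 20/117 -20/117 -280/10413 -4 -4 S
5 8/41 8/37 -8/37 16/1517 -4 -3 E
6 10/73 5/29 -5/29 75/4234 -5 -3 N
final -5 -4 W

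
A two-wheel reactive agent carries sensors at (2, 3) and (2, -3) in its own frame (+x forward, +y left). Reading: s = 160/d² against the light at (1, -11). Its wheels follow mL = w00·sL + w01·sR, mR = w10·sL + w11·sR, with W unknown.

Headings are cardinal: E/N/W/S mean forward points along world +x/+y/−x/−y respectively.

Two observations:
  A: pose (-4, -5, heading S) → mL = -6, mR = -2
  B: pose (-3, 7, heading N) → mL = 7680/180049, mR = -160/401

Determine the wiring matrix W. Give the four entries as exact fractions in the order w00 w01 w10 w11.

-1 1 0 -1

obs A: pose=(-4,-5,S) → sL=8, sR=2, mL=-6, mR=-2
obs B: pose=(-3,7,N) → sL=160/449, sR=160/401, mL=7680/180049, mR=-160/401
sensor matrix S = [[8, 2], [160/449, 160/401]]; det S = 446400/180049
solve [mL_A; mL_B] = S·[w00; w01] and [mR_A; mR_B] = S·[w10; w11]:
  w00 = -1, w01 = 1, w10 = 0, w11 = -1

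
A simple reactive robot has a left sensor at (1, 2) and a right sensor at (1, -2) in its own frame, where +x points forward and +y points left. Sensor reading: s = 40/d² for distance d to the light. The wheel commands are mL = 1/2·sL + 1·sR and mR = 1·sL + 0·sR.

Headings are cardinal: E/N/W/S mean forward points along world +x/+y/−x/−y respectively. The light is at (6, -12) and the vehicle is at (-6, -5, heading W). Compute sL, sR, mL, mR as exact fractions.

left sensor world pos  = (-7, -7); dL² = 194
right sensor world pos = (-7, -3); dR² = 250
sL = 40/194 = 20/97
sR = 40/250 = 4/25
mL = 1/2·sL + 1·sR = 638/2425
mR = 1·sL + 0·sR = 20/97

20/97 4/25 638/2425 20/97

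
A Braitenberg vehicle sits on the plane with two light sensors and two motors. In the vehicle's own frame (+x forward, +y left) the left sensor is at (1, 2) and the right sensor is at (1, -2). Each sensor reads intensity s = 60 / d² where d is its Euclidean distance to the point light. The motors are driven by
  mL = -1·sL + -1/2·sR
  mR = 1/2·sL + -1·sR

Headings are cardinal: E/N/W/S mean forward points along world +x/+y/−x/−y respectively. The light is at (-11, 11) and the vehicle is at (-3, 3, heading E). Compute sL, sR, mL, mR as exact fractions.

left sensor world pos  = (-2, 5); dL² = 117
right sensor world pos = (-2, 1); dR² = 181
sL = 60/117 = 20/39
sR = 60/181 = 60/181
mL = -1·sL + -1/2·sR = -4790/7059
mR = 1/2·sL + -1·sR = -530/7059

20/39 60/181 -4790/7059 -530/7059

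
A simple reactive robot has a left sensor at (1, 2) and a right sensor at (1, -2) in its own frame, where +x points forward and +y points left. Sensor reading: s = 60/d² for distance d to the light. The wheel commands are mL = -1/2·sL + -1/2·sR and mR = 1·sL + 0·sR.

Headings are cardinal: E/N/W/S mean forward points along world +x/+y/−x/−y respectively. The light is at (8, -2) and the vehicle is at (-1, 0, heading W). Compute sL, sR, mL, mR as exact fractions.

left sensor world pos  = (-2, -2); dL² = 100
right sensor world pos = (-2, 2); dR² = 116
sL = 60/100 = 3/5
sR = 60/116 = 15/29
mL = -1/2·sL + -1/2·sR = -81/145
mR = 1·sL + 0·sR = 3/5

3/5 15/29 -81/145 3/5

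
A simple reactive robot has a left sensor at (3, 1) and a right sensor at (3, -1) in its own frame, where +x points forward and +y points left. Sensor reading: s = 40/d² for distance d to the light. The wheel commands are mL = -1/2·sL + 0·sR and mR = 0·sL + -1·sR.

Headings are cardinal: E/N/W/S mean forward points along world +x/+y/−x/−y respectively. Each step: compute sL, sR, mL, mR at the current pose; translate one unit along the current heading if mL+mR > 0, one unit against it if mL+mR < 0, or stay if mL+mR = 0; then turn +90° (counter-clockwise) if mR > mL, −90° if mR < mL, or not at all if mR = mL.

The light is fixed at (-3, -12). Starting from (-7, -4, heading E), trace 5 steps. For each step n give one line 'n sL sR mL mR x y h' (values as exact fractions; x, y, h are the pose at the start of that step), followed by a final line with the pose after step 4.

n=0: pose=(-7,-4,E); sL=20/41, sR=4/5; mL=-10/41, mR=-4/5; mL+mR=-214/205 → advance -1; mR−mL=-114/205 → turn -1·90°
n=1: pose=(-8,-4,S); sL=40/41, sR=40/61; mL=-20/41, mR=-40/61; mL+mR=-2860/2501 → advance -1; mR−mL=-420/2501 → turn -1·90°
n=2: pose=(-8,-3,W); sL=5/16, sR=10/41; mL=-5/32, mR=-10/41; mL+mR=-525/1312 → advance -1; mR−mL=-115/1312 → turn -1·90°
n=3: pose=(-7,-3,N); sL=40/169, sR=40/153; mL=-20/169, mR=-40/153; mL+mR=-9820/25857 → advance -1; mR−mL=-3700/25857 → turn -1·90°
n=4: pose=(-7,-4,E); sL=20/41, sR=4/5; mL=-10/41, mR=-4/5; mL+mR=-214/205 → advance -1; mR−mL=-114/205 → turn -1·90°

0 20/41 4/5 -10/41 -4/5 -7 -4 E
1 40/41 40/61 -20/41 -40/61 -8 -4 S
2 5/16 10/41 -5/32 -10/41 -8 -3 W
3 40/169 40/153 -20/169 -40/153 -7 -3 N
4 20/41 4/5 -10/41 -4/5 -7 -4 E
final -8 -4 S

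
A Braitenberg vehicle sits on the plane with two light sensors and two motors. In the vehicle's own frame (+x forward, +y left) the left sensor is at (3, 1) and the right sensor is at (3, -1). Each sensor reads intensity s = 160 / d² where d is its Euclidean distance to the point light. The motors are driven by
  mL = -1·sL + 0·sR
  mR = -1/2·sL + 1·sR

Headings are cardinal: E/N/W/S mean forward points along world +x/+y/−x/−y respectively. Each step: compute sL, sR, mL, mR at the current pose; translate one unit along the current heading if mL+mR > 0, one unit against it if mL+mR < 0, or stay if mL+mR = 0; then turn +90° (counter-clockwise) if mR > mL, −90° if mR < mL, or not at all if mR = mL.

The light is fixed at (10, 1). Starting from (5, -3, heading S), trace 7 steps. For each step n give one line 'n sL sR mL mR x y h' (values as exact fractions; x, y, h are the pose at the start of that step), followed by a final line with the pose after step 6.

n=0: pose=(5,-3,S); sL=32/13, sR=32/17; mL=-32/13, mR=144/221; mL+mR=-400/221 → advance -1; mR−mL=688/221 → turn +1·90°
n=1: pose=(5,-2,E); sL=20, sR=8; mL=-20, mR=-2; mL+mR=-22 → advance -1; mR−mL=18 → turn +1·90°
n=2: pose=(4,-2,N); sL=160/49, sR=32/5; mL=-160/49, mR=1168/245; mL+mR=368/245 → advance +1; mR−mL=1968/245 → turn +1·90°
n=3: pose=(4,-1,W); sL=16/9, sR=80/41; mL=-16/9, mR=392/369; mL+mR=-88/123 → advance -1; mR−mL=1048/369 → turn +1·90°
n=4: pose=(5,-1,S); sL=160/41, sR=160/61; mL=-160/41, mR=1680/2501; mL+mR=-8080/2501 → advance -1; mR−mL=11440/2501 → turn +1·90°
n=5: pose=(5,0,E); sL=40, sR=20; mL=-40, mR=0; mL+mR=-40 → advance -1; mR−mL=40 → turn +1·90°
n=6: pose=(4,0,N); sL=160/53, sR=160/29; mL=-160/53, mR=6160/1537; mL+mR=1520/1537 → advance +1; mR−mL=10800/1537 → turn +1·90°

0 32/13 32/17 -32/13 144/221 5 -3 S
1 20 8 -20 -2 5 -2 E
2 160/49 32/5 -160/49 1168/245 4 -2 N
3 16/9 80/41 -16/9 392/369 4 -1 W
4 160/41 160/61 -160/41 1680/2501 5 -1 S
5 40 20 -40 0 5 0 E
6 160/53 160/29 -160/53 6160/1537 4 0 N
final 4 1 W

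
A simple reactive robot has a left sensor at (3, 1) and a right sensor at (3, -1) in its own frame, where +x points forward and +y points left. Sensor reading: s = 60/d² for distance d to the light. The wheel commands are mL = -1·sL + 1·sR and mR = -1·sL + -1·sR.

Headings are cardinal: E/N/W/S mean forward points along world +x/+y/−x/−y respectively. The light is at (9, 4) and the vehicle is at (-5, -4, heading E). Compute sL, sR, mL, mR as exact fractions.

left sensor world pos  = (-2, -3); dL² = 170
right sensor world pos = (-2, -5); dR² = 202
sL = 60/170 = 6/17
sR = 60/202 = 30/101
mL = -1·sL + 1·sR = -96/1717
mR = -1·sL + -1·sR = -1116/1717

6/17 30/101 -96/1717 -1116/1717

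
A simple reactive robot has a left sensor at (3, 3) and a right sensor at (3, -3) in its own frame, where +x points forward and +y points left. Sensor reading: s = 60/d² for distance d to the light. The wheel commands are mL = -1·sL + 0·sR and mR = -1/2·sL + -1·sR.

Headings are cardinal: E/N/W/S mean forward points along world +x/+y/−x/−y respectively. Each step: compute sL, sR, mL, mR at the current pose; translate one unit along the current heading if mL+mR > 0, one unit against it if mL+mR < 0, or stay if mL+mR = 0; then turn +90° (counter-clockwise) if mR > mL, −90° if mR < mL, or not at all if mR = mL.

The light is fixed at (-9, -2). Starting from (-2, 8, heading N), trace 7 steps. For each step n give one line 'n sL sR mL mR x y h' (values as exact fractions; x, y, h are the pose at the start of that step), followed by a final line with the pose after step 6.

0 12/37 60/269 -12/37 -3834/9953 -2 8 N
1 15/61 15/34 -15/61 -585/1037 -2 7 E
2 20/39 4/3 -20/39 -62/39 -3 7 S
3 30/29 30/89 -30/29 -2205/2581 -3 8 W
4 60/149 12/13 -60/149 -2178/1937 -2 8 S
5 3/4 15/53 -3/4 -279/424 -2 9 W
6 12/37 60/89 -12/37 -2754/3293 -1 9 S
final -1 10 W

n=0: pose=(-2,8,N); sL=12/37, sR=60/269; mL=-12/37, mR=-3834/9953; mL+mR=-7062/9953 → advance -1; mR−mL=-606/9953 → turn -1·90°
n=1: pose=(-2,7,E); sL=15/61, sR=15/34; mL=-15/61, mR=-585/1037; mL+mR=-840/1037 → advance -1; mR−mL=-330/1037 → turn -1·90°
n=2: pose=(-3,7,S); sL=20/39, sR=4/3; mL=-20/39, mR=-62/39; mL+mR=-82/39 → advance -1; mR−mL=-14/13 → turn -1·90°
n=3: pose=(-3,8,W); sL=30/29, sR=30/89; mL=-30/29, mR=-2205/2581; mL+mR=-4875/2581 → advance -1; mR−mL=465/2581 → turn +1·90°
n=4: pose=(-2,8,S); sL=60/149, sR=12/13; mL=-60/149, mR=-2178/1937; mL+mR=-2958/1937 → advance -1; mR−mL=-1398/1937 → turn -1·90°
n=5: pose=(-2,9,W); sL=3/4, sR=15/53; mL=-3/4, mR=-279/424; mL+mR=-597/424 → advance -1; mR−mL=39/424 → turn +1·90°
n=6: pose=(-1,9,S); sL=12/37, sR=60/89; mL=-12/37, mR=-2754/3293; mL+mR=-3822/3293 → advance -1; mR−mL=-1686/3293 → turn -1·90°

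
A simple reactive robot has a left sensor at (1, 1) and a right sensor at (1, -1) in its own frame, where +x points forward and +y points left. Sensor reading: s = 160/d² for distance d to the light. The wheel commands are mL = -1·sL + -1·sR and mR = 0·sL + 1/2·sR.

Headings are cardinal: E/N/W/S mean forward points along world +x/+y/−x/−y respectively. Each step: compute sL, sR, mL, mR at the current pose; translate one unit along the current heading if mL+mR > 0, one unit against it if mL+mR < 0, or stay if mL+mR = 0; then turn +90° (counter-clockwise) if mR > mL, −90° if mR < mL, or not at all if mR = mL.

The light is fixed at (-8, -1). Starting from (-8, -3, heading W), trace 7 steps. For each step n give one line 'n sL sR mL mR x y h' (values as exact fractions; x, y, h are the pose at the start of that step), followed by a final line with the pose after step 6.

n=0: pose=(-8,-3,W); sL=16, sR=80; mL=-96, mR=40; mL+mR=-56 → advance -1; mR−mL=136 → turn +1·90°
n=1: pose=(-7,-3,S); sL=160/13, sR=160/9; mL=-3520/117, mR=80/9; mL+mR=-2480/117 → advance -1; mR−mL=1520/39 → turn +1·90°
n=2: pose=(-7,-2,E); sL=40, sR=20; mL=-60, mR=10; mL+mR=-50 → advance -1; mR−mL=70 → turn +1·90°
n=3: pose=(-8,-2,N); sL=160, sR=160; mL=-320, mR=80; mL+mR=-240 → advance -1; mR−mL=400 → turn +1·90°
n=4: pose=(-8,-3,W); sL=16, sR=80; mL=-96, mR=40; mL+mR=-56 → advance -1; mR−mL=136 → turn +1·90°
n=5: pose=(-7,-3,S); sL=160/13, sR=160/9; mL=-3520/117, mR=80/9; mL+mR=-2480/117 → advance -1; mR−mL=1520/39 → turn +1·90°
n=6: pose=(-7,-2,E); sL=40, sR=20; mL=-60, mR=10; mL+mR=-50 → advance -1; mR−mL=70 → turn +1·90°

0 16 80 -96 40 -8 -3 W
1 160/13 160/9 -3520/117 80/9 -7 -3 S
2 40 20 -60 10 -7 -2 E
3 160 160 -320 80 -8 -2 N
4 16 80 -96 40 -8 -3 W
5 160/13 160/9 -3520/117 80/9 -7 -3 S
6 40 20 -60 10 -7 -2 E
final -8 -2 N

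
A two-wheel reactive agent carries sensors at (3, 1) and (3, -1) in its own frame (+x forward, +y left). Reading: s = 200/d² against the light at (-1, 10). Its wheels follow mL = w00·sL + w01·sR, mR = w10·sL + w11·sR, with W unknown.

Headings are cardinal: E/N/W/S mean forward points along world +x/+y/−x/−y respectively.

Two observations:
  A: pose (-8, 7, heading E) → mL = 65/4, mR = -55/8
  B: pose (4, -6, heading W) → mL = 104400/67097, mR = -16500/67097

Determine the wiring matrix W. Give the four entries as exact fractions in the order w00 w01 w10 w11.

1 1 -1 1/2

obs A: pose=(-8,7,E) → sL=10, sR=25/4, mL=65/4, mR=-55/8
obs B: pose=(4,-6,W) → sL=200/293, sR=200/229, mL=104400/67097, mR=-16500/67097
sensor matrix S = [[10, 25/4], [200/293, 200/229]]; det S = 299750/67097
solve [mL_A; mL_B] = S·[w00; w01] and [mR_A; mR_B] = S·[w10; w11]:
  w00 = 1, w01 = 1, w10 = -1, w11 = 1/2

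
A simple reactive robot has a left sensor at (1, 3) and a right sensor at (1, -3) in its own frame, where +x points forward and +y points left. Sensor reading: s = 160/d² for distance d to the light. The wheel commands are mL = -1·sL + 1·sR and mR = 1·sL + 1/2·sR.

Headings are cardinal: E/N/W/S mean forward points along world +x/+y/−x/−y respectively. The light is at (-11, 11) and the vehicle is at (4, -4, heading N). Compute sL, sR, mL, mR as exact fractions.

left sensor world pos  = (1, -3); dL² = 340
right sensor world pos = (7, -3); dR² = 520
sL = 160/340 = 8/17
sR = 160/520 = 4/13
mL = -1·sL + 1·sR = -36/221
mR = 1·sL + 1/2·sR = 138/221

8/17 4/13 -36/221 138/221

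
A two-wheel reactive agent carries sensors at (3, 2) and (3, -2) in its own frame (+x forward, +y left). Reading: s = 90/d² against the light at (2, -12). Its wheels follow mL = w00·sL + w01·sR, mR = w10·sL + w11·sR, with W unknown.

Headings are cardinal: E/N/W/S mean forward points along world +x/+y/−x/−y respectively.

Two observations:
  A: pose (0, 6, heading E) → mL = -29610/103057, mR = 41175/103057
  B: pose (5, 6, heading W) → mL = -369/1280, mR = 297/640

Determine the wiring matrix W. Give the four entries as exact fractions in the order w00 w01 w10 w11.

-1/2 -1/2 1 1/2

obs A: pose=(0,6,E) → sL=90/401, sR=90/257, mL=-29610/103057, mR=41175/103057
obs B: pose=(5,6,W) → sL=45/128, sR=9/40, mL=-369/1280, mR=297/640
sensor matrix S = [[90/401, 90/257], [45/128, 9/40]]; det S = -478953/6595648
solve [mL_A; mL_B] = S·[w00; w01] and [mR_A; mR_B] = S·[w10; w11]:
  w00 = -1/2, w01 = -1/2, w10 = 1, w11 = 1/2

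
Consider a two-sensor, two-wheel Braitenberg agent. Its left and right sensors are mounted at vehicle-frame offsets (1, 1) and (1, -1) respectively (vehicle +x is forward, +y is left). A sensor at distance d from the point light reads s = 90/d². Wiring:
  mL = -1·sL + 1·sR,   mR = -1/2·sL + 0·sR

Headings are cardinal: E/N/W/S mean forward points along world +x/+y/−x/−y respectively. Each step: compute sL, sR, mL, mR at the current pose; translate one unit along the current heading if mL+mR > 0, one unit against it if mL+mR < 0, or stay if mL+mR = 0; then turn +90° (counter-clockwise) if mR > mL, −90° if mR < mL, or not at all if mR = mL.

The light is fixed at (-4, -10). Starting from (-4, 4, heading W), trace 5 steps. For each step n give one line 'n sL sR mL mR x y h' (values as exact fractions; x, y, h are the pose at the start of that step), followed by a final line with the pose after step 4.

0 9/17 45/113 -252/1921 -9/34 -4 4 W
1 2/5 90/229 -8/1145 -1/5 -3 4 N
2 9/20 45/74 117/740 -9/40 -3 3 E
3 18/29 18/29 0 -9/29 -4 3 S
4 9/17 45/113 -252/1921 -9/34 -4 4 W
final -3 4 N

n=0: pose=(-4,4,W); sL=9/17, sR=45/113; mL=-252/1921, mR=-9/34; mL+mR=-1521/3842 → advance -1; mR−mL=-513/3842 → turn -1·90°
n=1: pose=(-3,4,N); sL=2/5, sR=90/229; mL=-8/1145, mR=-1/5; mL+mR=-237/1145 → advance -1; mR−mL=-221/1145 → turn -1·90°
n=2: pose=(-3,3,E); sL=9/20, sR=45/74; mL=117/740, mR=-9/40; mL+mR=-99/1480 → advance -1; mR−mL=-567/1480 → turn -1·90°
n=3: pose=(-4,3,S); sL=18/29, sR=18/29; mL=0, mR=-9/29; mL+mR=-9/29 → advance -1; mR−mL=-9/29 → turn -1·90°
n=4: pose=(-4,4,W); sL=9/17, sR=45/113; mL=-252/1921, mR=-9/34; mL+mR=-1521/3842 → advance -1; mR−mL=-513/3842 → turn -1·90°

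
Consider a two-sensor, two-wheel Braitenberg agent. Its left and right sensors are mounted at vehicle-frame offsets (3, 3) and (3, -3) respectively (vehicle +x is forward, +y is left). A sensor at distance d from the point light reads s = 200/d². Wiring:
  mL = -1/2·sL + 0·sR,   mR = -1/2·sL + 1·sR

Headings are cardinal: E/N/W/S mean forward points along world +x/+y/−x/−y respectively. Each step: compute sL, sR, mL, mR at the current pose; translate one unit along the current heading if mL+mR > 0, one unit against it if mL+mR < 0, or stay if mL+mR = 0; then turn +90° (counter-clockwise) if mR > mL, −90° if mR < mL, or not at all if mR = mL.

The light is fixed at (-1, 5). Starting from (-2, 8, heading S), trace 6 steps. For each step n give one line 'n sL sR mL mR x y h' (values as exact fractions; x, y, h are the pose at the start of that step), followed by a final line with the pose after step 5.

0 50 25/2 -25 -25/2 -2 8 S
1 200/53 40 -100/53 2020/53 -2 9 E
2 100/29 100/29 -50/29 50/29 -1 9 N
3 20 100/29 -10 -190/29 -1 9 W
4 200/17 40 -100/17 580/17 0 9 S
5 50/13 25/2 -25/13 275/26 0 8 E
final 1 8 N

n=0: pose=(-2,8,S); sL=50, sR=25/2; mL=-25, mR=-25/2; mL+mR=-75/2 → advance -1; mR−mL=25/2 → turn +1·90°
n=1: pose=(-2,9,E); sL=200/53, sR=40; mL=-100/53, mR=2020/53; mL+mR=1920/53 → advance +1; mR−mL=40 → turn +1·90°
n=2: pose=(-1,9,N); sL=100/29, sR=100/29; mL=-50/29, mR=50/29; mL+mR=0 → advance +0; mR−mL=100/29 → turn +1·90°
n=3: pose=(-1,9,W); sL=20, sR=100/29; mL=-10, mR=-190/29; mL+mR=-480/29 → advance -1; mR−mL=100/29 → turn +1·90°
n=4: pose=(0,9,S); sL=200/17, sR=40; mL=-100/17, mR=580/17; mL+mR=480/17 → advance +1; mR−mL=40 → turn +1·90°
n=5: pose=(0,8,E); sL=50/13, sR=25/2; mL=-25/13, mR=275/26; mL+mR=225/26 → advance +1; mR−mL=25/2 → turn +1·90°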